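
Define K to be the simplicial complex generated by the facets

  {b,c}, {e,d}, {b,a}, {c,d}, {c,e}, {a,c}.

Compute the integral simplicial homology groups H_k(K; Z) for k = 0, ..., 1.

H_0 ≅ Z,  H_1 ≅ Z^2.

K has 5 vertices, 6 edges.
rank ∂_0 = 0, rank ∂_1 = 4 ⇒ b_0 = 5 − 0 − 4 = 1; all invariant factors of ∂_1 are 1 so no torsion. So H_0 = Z.
rank ∂_1 = 4, rank ∂_2 = 0 ⇒ b_1 = 6 − 4 − 0 = 2. So H_1 = Z^2.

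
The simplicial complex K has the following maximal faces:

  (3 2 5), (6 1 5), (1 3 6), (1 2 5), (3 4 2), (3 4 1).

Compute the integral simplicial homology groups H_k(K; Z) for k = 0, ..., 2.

Order the vertices as 1 < 2 < 3 < 4 < 5 < 6. Listing each simplex with vertices in this order, K has dimension 2 with simplices:

  0-simplices (6): [1], [2], [3], [4], [5], [6]
  1-simplices (12): [1,2], [1,3], [1,4], [1,5], [1,6], [2,3], [2,4], [2,5], [3,4], [3,5], [3,6], [5,6]
  2-simplices (6): [1,2,5], [1,3,4], [1,3,6], [1,5,6], [2,3,4], [2,3,5]

so the chain groups are C_0 ≅ Z^6, C_1 ≅ Z^12, C_2 ≅ Z^6.

The boundary map ∂_1: C_1 → C_0 sends each edge [p,q] (with p < q) to q − p.
The resulting 6×12 matrix has rank 5, and its Smith normal form has invariant factors (1,1,1,1,1).

The boundary map ∂_2: C_2 → C_1 maps a triangle to the signed sum of its edges. For instance
  ∂[1,2,5] = [2,5] − [1,5] + [1,2],
  ∂[1,3,4] = [3,4] − [1,4] + [1,3].
As a 12×6 matrix over Z this has rank 6, with invariant factors (1,1,1,1,1,1).

Reading off H_k = ker ∂_k / im ∂_{k+1}:

  H_0: rank C_0 − rank ∂_1 = 6 − 5 = 1, and the invariant factors of ∂_1 are all 1, so H_0 = Z.
  H_1: rank ker ∂_1 − rank ∂_2 = (12 − 5) − 6 = 1, and the invariant factors of ∂_2 are all 1, so H_1 = Z.
  H_2: rank ker ∂_2 − rank ∂_3 = (6 − 6) − 0 = 0, and there is no ∂_3, so H_2 = 0.

H_0 ≅ Z,  H_1 ≅ Z,  H_2 = 0.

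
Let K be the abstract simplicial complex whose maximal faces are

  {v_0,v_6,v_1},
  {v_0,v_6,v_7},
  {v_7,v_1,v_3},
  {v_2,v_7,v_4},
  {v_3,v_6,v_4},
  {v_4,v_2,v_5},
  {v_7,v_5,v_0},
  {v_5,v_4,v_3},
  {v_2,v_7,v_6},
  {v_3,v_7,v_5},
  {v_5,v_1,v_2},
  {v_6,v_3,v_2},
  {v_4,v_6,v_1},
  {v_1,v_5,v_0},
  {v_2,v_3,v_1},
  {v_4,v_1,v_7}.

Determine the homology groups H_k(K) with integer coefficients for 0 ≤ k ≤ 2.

H_0 = Z,  H_1 = Z^2,  H_2 = Z.

Order the vertices as v_0 < v_1 < v_2 < v_3 < v_4 < v_5 < v_6 < v_7. Listing each simplex with vertices in this order, K has dimension 2 with simplices:

  0-simplices (8): [v_0], [v_1], [v_2], [v_3], [v_4], [v_5], [v_6], [v_7]
  1-simplices (24): (24 of them)
  2-simplices (16): (16 of them)

Hence C_0 ≅ Z^8, C_1 ≅ Z^24, C_2 ≅ Z^16.

Boundary ∂_1: C_1 → C_0 maps an edge to its endpoints' difference, ∂[p,q] = q − p. For instance
  ∂[v_2,v_5] = [v_5] − [v_2].
As a 8×24 matrix over Z this has rank 7, with invariant factors (1,1,1,1,1,1,1).

Boundary ∂_2: C_2 → C_1 acts by ∂[p,q,r] = [q,r] − [p,r] + [p,q]. For instance
  ∂[v_2,v_6,v_7] = [v_6,v_7] − [v_2,v_7] + [v_2,v_6],
  ∂[v_1,v_4,v_6] = [v_4,v_6] − [v_1,v_6] + [v_1,v_4].
This gives a 24×16 integer matrix of rank 15; reducing to Smith normal form yields diagonal entries (1,1,1,1,1,1,1,1,1,1,1,1,1,1,1).

Reading off H_k = ker ∂_k / im ∂_{k+1}:

  H_0: rank C_0 − rank ∂_1 = 8 − 7 = 1, and the invariant factors of ∂_1 are all 1, so H_0 ≅ Z.
  H_1: rank ker ∂_1 − rank ∂_2 = (24 − 7) − 15 = 2, and the invariant factors of ∂_2 are all 1, so H_1 ≅ Z^2.
  H_2: rank ker ∂_2 − rank ∂_3 = (16 − 15) − 0 = 1, and there is no ∂_3, so H_2 ≅ Z.

As a check, the Euler characteristic is 8 − 24 + 16 = 0, which agrees with 1 − 2 + 1 = 0.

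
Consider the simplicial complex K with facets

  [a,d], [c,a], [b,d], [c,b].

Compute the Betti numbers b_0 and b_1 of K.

b_0 = 1, b_1 = 1.

Fix the vertex order a < b < c < d and write every simplex with vertices in increasing order. Then dim K = 1 and the simplices of K are:

  0-simplices (4): a, b, c, d
  1-simplices (4): ac, ad, bc, bd

giving chain groups C_0 ≅ Z^4, C_1 ≅ Z^4.

The boundary map ∂_1: C_1 → C_0 maps an edge to its endpoints' difference, ∂[p,q] = q − p. For instance
  ∂ac = c − a.
This gives a 4×4 integer matrix of rank 3; reducing to Smith normal form yields diagonal entries (1,1,1).

Now H_k = ker ∂_k / im ∂_{k+1}, so:

  H_0: rank C_0 − rank ∂_1 = 4 − 3 = 1, and the invariant factors of ∂_1 are all 1, so H_0 ≅ Z.
  H_1: rank ker ∂_1 − rank ∂_2 = (4 − 3) − 0 = 1, and there is no ∂_2, so H_1 ≅ Z.

Hence the Betti numbers are b_0 = 1, b_1 = 1.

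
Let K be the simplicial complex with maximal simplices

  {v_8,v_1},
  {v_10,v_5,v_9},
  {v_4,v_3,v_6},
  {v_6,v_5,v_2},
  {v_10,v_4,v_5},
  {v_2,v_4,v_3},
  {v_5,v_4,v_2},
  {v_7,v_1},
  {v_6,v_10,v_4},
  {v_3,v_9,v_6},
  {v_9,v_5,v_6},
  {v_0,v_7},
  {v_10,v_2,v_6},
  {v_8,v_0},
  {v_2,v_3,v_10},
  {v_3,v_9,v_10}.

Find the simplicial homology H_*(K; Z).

H_0 ≅ Z^2,  H_1 ≅ Z ⊕ Z/2,  H_2 = 0.

Fix the vertex order v_0 < v_1 < v_2 < v_3 < v_4 < v_5 < v_6 < v_7 < v_8 < v_9 < v_10 and write every simplex with vertices in increasing order. Then dim K = 2 and the simplices of K are:

  0-simplices (11): [v_0], [v_1], [v_2], [v_3], [v_4], [v_5], [v_6], [v_7], [v_8], [v_9], [v_10]
  1-simplices (22): (22 of them)
  2-simplices (12): (12 of them)

so the chain groups are C_0 ≅ Z^11, C_1 ≅ Z^22, C_2 ≅ Z^12.

Boundary ∂_1: C_1 → C_0 is given by ∂[p,q] = [q] − [p]. For instance
  ∂[v_0,v_7] = [v_7] − [v_0].
The 11×22 boundary matrix has rank 9 and Smith normal form diag(1,1,1,1,1,1,1,1,1).

∂_2: C_2 → C_1 acts by ∂[p,q,r] = [q,r] − [p,r] + [p,q]. For instance
  ∂[v_5,v_9,v_10] = [v_9,v_10] − [v_5,v_10] + [v_5,v_9],
  ∂[v_2,v_3,v_10] = [v_3,v_10] − [v_2,v_10] + [v_2,v_3].
The resulting 22×12 matrix has rank 12, and its Smith normal form has invariant factors (1,1,1,1,1,1,1,1,1,1,1,2).

From H_k ≅ ker(∂_k) / im(∂_{k+1}) we obtain:

  H_0: rank C_0 − rank ∂_1 = 11 − 9 = 2, and the invariant factors of ∂_1 are all 1, so H_0 ≅ Z^2.
  H_1: rank ker ∂_1 − rank ∂_2 = (22 − 9) − 12 = 1, and ∂_2 has invariant factor 2 > 1, so H_1 ≅ Z ⊕ Z/2.
  H_2: rank ker ∂_2 − rank ∂_3 = (12 − 12) − 0 = 0, and there is no ∂_3, so H_2 ≅ 0.

(K is a triangulation of the disjoint union of the real projective plane RP^2 and the circle S^1.)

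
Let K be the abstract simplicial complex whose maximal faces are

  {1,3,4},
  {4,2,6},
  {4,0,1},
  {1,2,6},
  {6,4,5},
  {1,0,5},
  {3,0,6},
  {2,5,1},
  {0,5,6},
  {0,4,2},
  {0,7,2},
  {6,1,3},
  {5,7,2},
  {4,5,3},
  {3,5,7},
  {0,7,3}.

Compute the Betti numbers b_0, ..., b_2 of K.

b_0 = 1, b_1 = 2, b_2 = 1.

Take the total order 0 < 1 < 2 < 3 < 4 < 5 < 6 < 7 on the vertex set. Then K (dimension 2) consists of the simplices:

  0-simplices (8): [0], [1], [2], [3], [4], [5], [6], [7]
  1-simplices (24): (24 of them)
  2-simplices (16): [0,1,4], [0,1,5], [0,2,4], [0,2,7], [0,3,6], [0,3,7], [0,5,6], [1,2,5], [1,2,6], [1,3,4], [1,3,6], [2,4,6], [2,5,7], [3,4,5], [3,5,7], [4,5,6]

Hence C_0 ≅ Z^8, C_1 ≅ Z^24, C_2 ≅ Z^16.

∂_1: C_1 → C_0 is given by ∂[p,q] = [q] − [p]. For instance
  ∂[1,2] = [2] − [1].
This gives a 8×24 integer matrix of rank 7; reducing to Smith normal form yields diagonal entries (1,1,1,1,1,1,1).

∂_2: C_2 → C_1 acts by ∂[p,q,r] = [q,r] − [p,r] + [p,q]. For instance
  ∂[0,1,5] = [1,5] − [0,5] + [0,1],
  ∂[0,3,6] = [3,6] − [0,6] + [0,3].
The 24×16 boundary matrix has rank 15 and Smith normal form diag(1,1,1,1,1,1,1,1,1,1,1,1,1,1,1).

Now H_k = ker ∂_k / im ∂_{k+1}, so:

  H_0: rank C_0 − rank ∂_1 = 8 − 7 = 1, and the invariant factors of ∂_1 are all 1, so H_0 ≅ Z.
  H_1: rank ker ∂_1 − rank ∂_2 = (24 − 7) − 15 = 2, and the invariant factors of ∂_2 are all 1, so H_1 ≅ Z^2.
  H_2: rank ker ∂_2 − rank ∂_3 = (16 − 15) − 0 = 1, and there is no ∂_3, so H_2 ≅ Z.

(K is a triangulation of the torus T^2.)

Hence the Betti numbers are b_0 = 1, b_1 = 2, b_2 = 1.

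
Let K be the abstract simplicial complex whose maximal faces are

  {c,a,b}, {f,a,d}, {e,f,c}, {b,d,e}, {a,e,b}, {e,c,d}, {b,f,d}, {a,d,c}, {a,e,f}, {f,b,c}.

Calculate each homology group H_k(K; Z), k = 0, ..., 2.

Take the total order a < b < c < d < e < f on the vertex set. Then K (dimension 2) consists of the simplices:

  0-simplices (6): a, b, c, d, e, f
  1-simplices (15): ab, ac, ad, ae, af, bc, bd, be, bf, cd, ce, cf, de, df, ef
  2-simplices (10): abc, abe, acd, adf, aef, bcf, bde, bdf, cde, cef

Hence C_0 ≅ Z^6, C_1 ≅ Z^15, C_2 ≅ Z^10.

The boundary map ∂_1: C_1 → C_0 is given by ∂[p,q] = [q] − [p]. For instance
  ∂cf = f − c.
As a 6×15 matrix over Z this has rank 5, with invariant factors (1,1,1,1,1).

The boundary map ∂_2: C_2 → C_1 sends each 2-simplex [p,q,r] to [q,r] − [p,r] + [p,q]. For instance
  ∂bdf = df − bf + bd,
  ∂abe = be − ae + ab.
As a 15×10 matrix over Z this has rank 10, with invariant factors (1,1,1,1,1,1,1,1,1,2).

From H_k ≅ ker(∂_k) / im(∂_{k+1}) we obtain:

  H_0: rank C_0 − rank ∂_1 = 6 − 5 = 1, and the invariant factors of ∂_1 are all 1, so H_0 ≅ Z.
  H_1: rank ker ∂_1 − rank ∂_2 = (15 − 5) − 10 = 0, and ∂_2 has invariant factor 2 > 1, so H_1 ≅ Z/2.
  H_2: rank ker ∂_2 − rank ∂_3 = (10 − 10) − 0 = 0, and there is no ∂_3, so H_2 ≅ 0.

H_0 ≅ Z,  H_1 ≅ Z/2,  H_2 = 0.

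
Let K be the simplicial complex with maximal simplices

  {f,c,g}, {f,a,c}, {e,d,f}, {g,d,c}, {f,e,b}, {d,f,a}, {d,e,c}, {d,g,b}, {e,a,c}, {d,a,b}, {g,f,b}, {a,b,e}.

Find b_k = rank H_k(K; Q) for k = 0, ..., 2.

K has 7 vertices, 18 edges, 12 triangles.
rank ∂_0 = 0, rank ∂_1 = 6 ⇒ b_0 = 7 − 0 − 6 = 1; all invariant factors of ∂_1 are 1 so no torsion. So H_0 ≅ Z.
rank ∂_1 = 6, rank ∂_2 = 12 ⇒ b_1 = 18 − 6 − 12 = 0; ∂_2 has invariant factor(s) [2] giving torsion. So H_1 ≅ Z/2.
rank ∂_2 = 12, rank ∂_3 = 0 ⇒ b_2 = 12 − 12 − 0 = 0. So H_2 ≅ 0.

b_0 = 1, b_1 = 0, b_2 = 0.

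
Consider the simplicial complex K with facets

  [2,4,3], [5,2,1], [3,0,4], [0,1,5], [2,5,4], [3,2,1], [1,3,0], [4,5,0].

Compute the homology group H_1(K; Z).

Fix the vertex order 0 < 1 < 2 < 3 < 4 < 5 and write every simplex with vertices in increasing order. Then dim K = 2 and the simplices of K are:

  0-simplices (6): [0], [1], [2], [3], [4], [5]
  1-simplices (12): [0,1], [0,3], [0,4], [0,5], [1,2], [1,3], [1,5], [2,3], [2,4], [2,5], [3,4], [4,5]
  2-simplices (8): [0,1,3], [0,1,5], [0,3,4], [0,4,5], [1,2,3], [1,2,5], [2,3,4], [2,4,5]

so the chain groups are C_0 ≅ Z^6, C_1 ≅ Z^12, C_2 ≅ Z^8.

Boundary ∂_1: C_1 → C_0 is given by ∂[p,q] = [q] − [p]. For instance
  ∂[0,3] = [3] − [0].
As a 6×12 matrix over Z this has rank 5, with invariant factors (1,1,1,1,1).

The boundary map ∂_2: C_2 → C_1 acts by ∂[p,q,r] = [q,r] − [p,r] + [p,q]. For instance
  ∂[0,4,5] = [4,5] − [0,5] + [0,4],
  ∂[1,2,3] = [2,3] − [1,3] + [1,2].
The 12×8 boundary matrix has rank 7 and Smith normal form diag(1,1,1,1,1,1,1).

Now H_k = ker ∂_k / im ∂_{k+1}, so:

  H_1: rank ker ∂_1 − rank ∂_2 = (12 − 5) − 7 = 0, and the invariant factors of ∂_2 are all 1, so H_1 = 0.

H_1 ≅ 0.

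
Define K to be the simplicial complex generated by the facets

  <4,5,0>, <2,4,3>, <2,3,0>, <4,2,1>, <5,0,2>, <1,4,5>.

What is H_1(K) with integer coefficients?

Fix the vertex order 0 < 1 < 2 < 3 < 4 < 5 and write every simplex with vertices in increasing order. Then dim K = 2 and the simplices of K are:

  0-simplices (6): [0], [1], [2], [3], [4], [5]
  1-simplices (12): [0,2], [0,3], [0,4], [0,5], [1,2], [1,4], [1,5], [2,3], [2,4], [2,5], [3,4], [4,5]
  2-simplices (6): [0,2,3], [0,2,5], [0,4,5], [1,2,4], [1,4,5], [2,3,4]

giving chain groups C_0 ≅ Z^6, C_1 ≅ Z^12, C_2 ≅ Z^6.

Boundary ∂_1: C_1 → C_0 maps an edge to its endpoints' difference, ∂[p,q] = q − p.
The 6×12 boundary matrix has rank 5 and Smith normal form diag(1,1,1,1,1).

The boundary map ∂_2: C_2 → C_1 acts by ∂[p,q,r] = [q,r] − [p,r] + [p,q]. For instance
  ∂[2,3,4] = [3,4] − [2,4] + [2,3],
  ∂[0,4,5] = [4,5] − [0,5] + [0,4].
The 12×6 boundary matrix has rank 6 and Smith normal form diag(1,1,1,1,1,1).

From H_k ≅ ker(∂_k) / im(∂_{k+1}) we obtain:

  H_1: rank ker ∂_1 − rank ∂_2 = (12 − 5) − 6 = 1, and the invariant factors of ∂_2 are all 1, so H_1 ≅ Z.

H_1 = Z.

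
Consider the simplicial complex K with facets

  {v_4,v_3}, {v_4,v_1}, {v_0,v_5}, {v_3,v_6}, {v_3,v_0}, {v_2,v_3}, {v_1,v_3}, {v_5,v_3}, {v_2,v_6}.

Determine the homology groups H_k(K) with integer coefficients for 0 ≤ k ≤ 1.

We work with the vertex ordering v_0 < v_1 < v_2 < v_3 < v_4 < v_5 < v_6. The simplices of K, each written with vertices in increasing order, are:

  0-simplices (7): [v_0], [v_1], [v_2], [v_3], [v_4], [v_5], [v_6]
  1-simplices (9): [v_0,v_3], [v_0,v_5], [v_1,v_3], [v_1,v_4], [v_2,v_3], [v_2,v_6], [v_3,v_4], [v_3,v_5], [v_3,v_6]

so the chain groups are C_0 ≅ Z^7, C_1 ≅ Z^9.

Boundary ∂_1: C_1 → C_0 is given by ∂[p,q] = [q] − [p].
This gives a 7×9 integer matrix of rank 6; reducing to Smith normal form yields diagonal entries (1,1,1,1,1,1).

From H_k ≅ ker(∂_k) / im(∂_{k+1}) we obtain:

  H_0: rank C_0 − rank ∂_1 = 7 − 6 = 1, and the invariant factors of ∂_1 are all 1, so H_0 = Z.
  H_1: rank ker ∂_1 − rank ∂_2 = (9 − 6) − 0 = 3, and there is no ∂_2, so H_1 = Z^3.

(K is a triangulation of a wedge of 3 circles.)

H_0 = Z,  H_1 = Z^3.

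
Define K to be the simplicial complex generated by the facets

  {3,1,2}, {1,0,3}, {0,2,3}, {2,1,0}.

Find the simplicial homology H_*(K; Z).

Order the vertices as 0 < 1 < 2 < 3. Listing each simplex with vertices in this order, K has dimension 2 with simplices:

  0-simplices (4): [0], [1], [2], [3]
  1-simplices (6): [0,1], [0,2], [0,3], [1,2], [1,3], [2,3]
  2-simplices (4): [0,1,2], [0,1,3], [0,2,3], [1,2,3]

Hence C_0 ≅ Z^4, C_1 ≅ Z^6, C_2 ≅ Z^4.

The boundary map ∂_1: C_1 → C_0 sends each edge [p,q] (with p < q) to q − p. For instance
  ∂[1,2] = [2] − [1].
The 4×6 boundary matrix has rank 3 and Smith normal form diag(1,1,1).

The boundary map ∂_2: C_2 → C_1 sends each 2-simplex [p,q,r] to [q,r] − [p,r] + [p,q]. For instance
  ∂[1,2,3] = [2,3] − [1,3] + [1,2],
  ∂[0,1,2] = [1,2] − [0,2] + [0,1].
The 6×4 boundary matrix has rank 3 and Smith normal form diag(1,1,1).

Reading off H_k = ker ∂_k / im ∂_{k+1}:

  H_0: rank C_0 − rank ∂_1 = 4 − 3 = 1, and the invariant factors of ∂_1 are all 1, so H_0 = Z.
  H_1: rank ker ∂_1 − rank ∂_2 = (6 − 3) − 3 = 0, and the invariant factors of ∂_2 are all 1, so H_1 = 0.
  H_2: rank ker ∂_2 − rank ∂_3 = (4 − 3) − 0 = 1, and there is no ∂_3, so H_2 = Z.

H_0 = Z,  H_1 = 0,  H_2 = Z.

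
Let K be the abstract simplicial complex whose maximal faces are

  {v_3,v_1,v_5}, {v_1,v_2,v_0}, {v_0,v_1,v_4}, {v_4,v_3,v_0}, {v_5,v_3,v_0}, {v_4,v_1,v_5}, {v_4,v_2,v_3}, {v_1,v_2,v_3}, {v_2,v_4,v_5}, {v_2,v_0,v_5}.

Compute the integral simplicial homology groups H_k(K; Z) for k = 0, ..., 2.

H_0 = Z,  H_1 = Z/2,  H_2 = 0.

We work with the vertex ordering v_0 < v_1 < v_2 < v_3 < v_4 < v_5. The simplices of K, each written with vertices in increasing order, are:

  0-simplices (6): [v_0], [v_1], [v_2], [v_3], [v_4], [v_5]
  1-simplices (15): (15 of them)
  2-simplices (10): [v_0,v_1,v_2], [v_0,v_1,v_4], [v_0,v_2,v_5], [v_0,v_3,v_4], [v_0,v_3,v_5], [v_1,v_2,v_3], [v_1,v_3,v_5], [v_1,v_4,v_5], [v_2,v_3,v_4], [v_2,v_4,v_5]

Hence C_0 ≅ Z^6, C_1 ≅ Z^15, C_2 ≅ Z^10.

The boundary map ∂_1: C_1 → C_0 sends each edge [p,q] (with p < q) to q − p. For instance
  ∂[v_0,v_3] = [v_3] − [v_0].
The resulting 6×15 matrix has rank 5, and its Smith normal form has invariant factors (1,1,1,1,1).

Boundary ∂_2: C_2 → C_1 maps a triangle to the signed sum of its edges. For instance
  ∂[v_2,v_4,v_5] = [v_4,v_5] − [v_2,v_5] + [v_2,v_4],
  ∂[v_0,v_3,v_5] = [v_3,v_5] − [v_0,v_5] + [v_0,v_3].
As a 15×10 matrix over Z this has rank 10, with invariant factors (1,1,1,1,1,1,1,1,1,2).

Now H_k = ker ∂_k / im ∂_{k+1}, so:

  H_0: rank C_0 − rank ∂_1 = 6 − 5 = 1, and the invariant factors of ∂_1 are all 1, so H_0 ≅ Z.
  H_1: rank ker ∂_1 − rank ∂_2 = (15 − 5) − 10 = 0, and ∂_2 has invariant factor 2 > 1, so H_1 ≅ Z/2.
  H_2: rank ker ∂_2 − rank ∂_3 = (10 − 10) − 0 = 0, and there is no ∂_3, so H_2 ≅ 0.

As a check, the Euler characteristic is 6 − 15 + 10 = 1, which agrees with 1 − 0 + 0 = 1.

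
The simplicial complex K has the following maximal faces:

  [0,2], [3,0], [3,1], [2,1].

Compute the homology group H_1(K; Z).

H_1 = Z.

We work with the vertex ordering 0 < 1 < 2 < 3. The simplices of K, each written with vertices in increasing order, are:

  0-simplices (4): [0], [1], [2], [3]
  1-simplices (4): [0,2], [0,3], [1,2], [1,3]

giving chain groups C_0 ≅ Z^4, C_1 ≅ Z^4.

Boundary ∂_1: C_1 → C_0 is given by ∂[p,q] = [q] − [p]. For instance
  ∂[0,2] = [2] − [0].
As a 4×4 matrix over Z this has rank 3, with invariant factors (1,1,1).

Now H_k = ker ∂_k / im ∂_{k+1}, so:

  H_1: rank ker ∂_1 − rank ∂_2 = (4 − 3) − 0 = 1, and there is no ∂_2, so H_1 ≅ Z.

(K is a triangulation of the circle S^1.)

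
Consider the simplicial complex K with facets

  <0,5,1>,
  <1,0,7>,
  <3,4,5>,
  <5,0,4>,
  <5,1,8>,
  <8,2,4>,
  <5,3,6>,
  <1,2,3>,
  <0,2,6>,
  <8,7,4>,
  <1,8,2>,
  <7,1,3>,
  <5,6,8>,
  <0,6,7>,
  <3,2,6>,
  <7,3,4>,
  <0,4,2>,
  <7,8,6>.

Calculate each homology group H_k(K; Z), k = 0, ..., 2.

Order the vertices as 0 < 1 < 2 < 3 < 4 < 5 < 6 < 7 < 8. Listing each simplex with vertices in this order, K has dimension 2 with simplices:

  0-simplices (9): [0], [1], [2], [3], [4], [5], [6], [7], [8]
  1-simplices (27): (27 of them)
  2-simplices (18): [0,1,5], [0,1,7], [0,2,4], [0,2,6], [0,4,5], [0,6,7], [1,2,3], [1,2,8], [1,3,7], [1,5,8], [2,3,6], [2,4,8], [3,4,5], [3,4,7], [3,5,6], [4,7,8], [5,6,8], [6,7,8]

so the chain groups are C_0 ≅ Z^9, C_1 ≅ Z^27, C_2 ≅ Z^18.

The boundary map ∂_1: C_1 → C_0 is given by ∂[p,q] = [q] − [p]. For instance
  ∂[5,8] = [8] − [5].
This gives a 9×27 integer matrix of rank 8; reducing to Smith normal form yields diagonal entries (1,1,1,1,1,1,1,1).

Boundary ∂_2: C_2 → C_1 maps a triangle to the signed sum of its edges. For instance
  ∂[3,4,7] = [4,7] − [3,7] + [3,4],
  ∂[0,2,4] = [2,4] − [0,4] + [0,2].
The 27×18 boundary matrix has rank 17 and Smith normal form diag(1,1,1,1,1,1,1,1,1,1,1,1,1,1,1,1,1).

Computing H_k = (kernel of ∂_k) / (image of ∂_{k+1}):

  H_0: rank C_0 − rank ∂_1 = 9 − 8 = 1, and the invariant factors of ∂_1 are all 1, so H_0 = Z.
  H_1: rank ker ∂_1 − rank ∂_2 = (27 − 8) − 17 = 2, and the invariant factors of ∂_2 are all 1, so H_1 = Z^2.
  H_2: rank ker ∂_2 − rank ∂_3 = (18 − 17) − 0 = 1, and there is no ∂_3, so H_2 = Z.

(K is a triangulation of the torus T^2.)

H_0 = Z,  H_1 = Z^2,  H_2 = Z.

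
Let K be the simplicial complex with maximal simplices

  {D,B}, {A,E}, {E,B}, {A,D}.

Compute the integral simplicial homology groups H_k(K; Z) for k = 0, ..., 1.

H_0 = Z,  H_1 = Z.

Order the vertices as A < B < D < E. Listing each simplex with vertices in this order, K has dimension 1 with simplices:

  0-simplices (4): A, B, D, E
  1-simplices (4): AD, AE, BD, BE

Hence C_0 ≅ Z^4, C_1 ≅ Z^4.

Boundary ∂_1: C_1 → C_0 is given by ∂[p,q] = [q] − [p]. For instance
  ∂BD = D − B.
The 4×4 boundary matrix has rank 3 and Smith normal form diag(1,1,1).

Computing H_k = (kernel of ∂_k) / (image of ∂_{k+1}):

  H_0: rank C_0 − rank ∂_1 = 4 − 3 = 1, and the invariant factors of ∂_1 are all 1, so H_0 ≅ Z.
  H_1: rank ker ∂_1 − rank ∂_2 = (4 − 3) − 0 = 1, and there is no ∂_2, so H_1 ≅ Z.

As a check, the Euler characteristic is 4 − 4 = 0, which agrees with 1 − 1 = 0.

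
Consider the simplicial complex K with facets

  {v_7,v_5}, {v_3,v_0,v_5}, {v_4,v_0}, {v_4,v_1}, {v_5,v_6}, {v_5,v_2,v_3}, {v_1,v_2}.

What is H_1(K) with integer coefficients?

Order the vertices as v_0 < v_1 < v_2 < v_3 < v_4 < v_5 < v_6 < v_7. Listing each simplex with vertices in this order, K has dimension 2 with simplices:

  0-simplices (8): [v_0], [v_1], [v_2], [v_3], [v_4], [v_5], [v_6], [v_7]
  1-simplices (10): [v_0,v_3], [v_0,v_4], [v_0,v_5], [v_1,v_2], [v_1,v_4], [v_2,v_3], [v_2,v_5], [v_3,v_5], [v_5,v_6], [v_5,v_7]
  2-simplices (2): [v_0,v_3,v_5], [v_2,v_3,v_5]

giving chain groups C_0 ≅ Z^8, C_1 ≅ Z^10, C_2 ≅ Z^2.

The boundary map ∂_1: C_1 → C_0 is given by ∂[p,q] = [q] − [p]. For instance
  ∂[v_2,v_3] = [v_3] − [v_2].
As a 8×10 matrix over Z this has rank 7, with invariant factors (1,1,1,1,1,1,1).

The boundary map ∂_2: C_2 → C_1 maps a triangle to the signed sum of its edges. For instance
  ∂[v_0,v_3,v_5] = [v_3,v_5] − [v_0,v_5] + [v_0,v_3],
  ∂[v_2,v_3,v_5] = [v_3,v_5] − [v_2,v_5] + [v_2,v_3].
The resulting 10×2 matrix has rank 2, and its Smith normal form has invariant factors (1,1).

From H_k ≅ ker(∂_k) / im(∂_{k+1}) we obtain:

  H_1: rank ker ∂_1 − rank ∂_2 = (10 − 7) − 2 = 1, and the invariant factors of ∂_2 are all 1, so H_1 ≅ Z.

H_1 = Z.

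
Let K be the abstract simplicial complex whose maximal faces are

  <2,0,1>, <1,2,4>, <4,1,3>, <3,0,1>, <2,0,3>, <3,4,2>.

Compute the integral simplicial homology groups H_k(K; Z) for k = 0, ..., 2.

We work with the vertex ordering 0 < 1 < 2 < 3 < 4. The simplices of K, each written with vertices in increasing order, are:

  0-simplices (5): [0], [1], [2], [3], [4]
  1-simplices (9): [0,1], [0,2], [0,3], [1,2], [1,3], [1,4], [2,3], [2,4], [3,4]
  2-simplices (6): [0,1,2], [0,1,3], [0,2,3], [1,2,4], [1,3,4], [2,3,4]

Hence C_0 ≅ Z^5, C_1 ≅ Z^9, C_2 ≅ Z^6.

Boundary ∂_1: C_1 → C_0 maps an edge to its endpoints' difference, ∂[p,q] = q − p. For instance
  ∂[0,2] = [2] − [0].
The resulting 5×9 matrix has rank 4, and its Smith normal form has invariant factors (1,1,1,1).

∂_2: C_2 → C_1 acts by ∂[p,q,r] = [q,r] − [p,r] + [p,q]. For instance
  ∂[0,1,3] = [1,3] − [0,3] + [0,1],
  ∂[0,2,3] = [2,3] − [0,3] + [0,2].
As a 9×6 matrix over Z this has rank 5, with invariant factors (1,1,1,1,1).

Reading off H_k = ker ∂_k / im ∂_{k+1}:

  H_0: rank C_0 − rank ∂_1 = 5 − 4 = 1, and the invariant factors of ∂_1 are all 1, so H_0 = Z.
  H_1: rank ker ∂_1 − rank ∂_2 = (9 − 4) − 5 = 0, and the invariant factors of ∂_2 are all 1, so H_1 = 0.
  H_2: rank ker ∂_2 − rank ∂_3 = (6 − 5) − 0 = 1, and there is no ∂_3, so H_2 = Z.

(K is a triangulation of the 2-sphere S^2.)

H_0 = Z,  H_1 = 0,  H_2 = Z.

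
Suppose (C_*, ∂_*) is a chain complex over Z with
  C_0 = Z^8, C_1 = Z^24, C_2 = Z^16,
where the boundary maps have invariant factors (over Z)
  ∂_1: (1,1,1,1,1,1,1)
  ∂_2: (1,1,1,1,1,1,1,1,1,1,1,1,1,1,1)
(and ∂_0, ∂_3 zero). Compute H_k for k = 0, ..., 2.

H_0: b_0 = 8 − 0 − 7 = 1; torsion from ∂_1 factors > 1: none. So H_0 = Z.
H_1: b_1 = 24 − 7 − 15 = 2; torsion from ∂_2 factors > 1: none. So H_1 = Z^2.
H_2: b_2 = 16 − 15 − 0 = 1; torsion from ∂_3 factors > 1: none. So H_2 = Z.

H_0 = Z,  H_1 = Z^2,  H_2 = Z.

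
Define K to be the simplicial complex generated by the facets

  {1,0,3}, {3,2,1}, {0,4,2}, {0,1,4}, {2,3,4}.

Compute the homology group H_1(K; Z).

We work with the vertex ordering 0 < 1 < 2 < 3 < 4. The simplices of K, each written with vertices in increasing order, are:

  0-simplices (5): [0], [1], [2], [3], [4]
  1-simplices (10): [0,1], [0,2], [0,3], [0,4], [1,2], [1,3], [1,4], [2,3], [2,4], [3,4]
  2-simplices (5): [0,1,3], [0,1,4], [0,2,4], [1,2,3], [2,3,4]

giving chain groups C_0 ≅ Z^5, C_1 ≅ Z^10, C_2 ≅ Z^5.

The boundary map ∂_1: C_1 → C_0 sends each edge [p,q] (with p < q) to q − p. For instance
  ∂[0,2] = [2] − [0].
The resulting 5×10 matrix has rank 4, and its Smith normal form has invariant factors (1,1,1,1).

∂_2: C_2 → C_1 sends each 2-simplex [p,q,r] to [q,r] − [p,r] + [p,q]. For instance
  ∂[0,1,3] = [1,3] − [0,3] + [0,1],
  ∂[0,1,4] = [1,4] − [0,4] + [0,1].
As a 10×5 matrix over Z this has rank 5, with invariant factors (1,1,1,1,1).

From H_k ≅ ker(∂_k) / im(∂_{k+1}) we obtain:

  H_1: rank ker ∂_1 − rank ∂_2 = (10 − 4) − 5 = 1, and the invariant factors of ∂_2 are all 1, so H_1 ≅ Z.

(K is a triangulation of the Möbius band.)

H_1 = Z.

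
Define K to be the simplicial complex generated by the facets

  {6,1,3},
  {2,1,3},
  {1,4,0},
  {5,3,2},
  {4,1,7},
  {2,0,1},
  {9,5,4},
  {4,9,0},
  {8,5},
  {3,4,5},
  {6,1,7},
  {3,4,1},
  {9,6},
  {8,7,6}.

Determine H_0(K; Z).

Order the vertices as 0 < 1 < 2 < 3 < 4 < 5 < 6 < 7 < 8 < 9. Listing each simplex with vertices in this order, K has dimension 2 with simplices:

  0-simplices (10): [0], [1], [2], [3], [4], [5], [6], [7], [8], [9]
  1-simplices (23): [0,1], [0,2], [0,4], [0,9], [1,2], [1,3], [1,4], [1,6], [1,7], [2,3], [2,5], [3,4], [3,5], [3,6], [4,5], [4,7], [4,9], [5,8], [5,9], [6,7], [6,8], [6,9], [7,8]
  2-simplices (12): [0,1,2], [0,1,4], [0,4,9], [1,2,3], [1,3,4], [1,3,6], [1,4,7], [1,6,7], [2,3,5], [3,4,5], [4,5,9], [6,7,8]

Hence C_0 ≅ Z^10, C_1 ≅ Z^23, C_2 ≅ Z^12.

Boundary ∂_1: C_1 → C_0 maps an edge to its endpoints' difference, ∂[p,q] = q − p.
This gives a 10×23 integer matrix of rank 9; reducing to Smith normal form yields diagonal entries (1,1,1,1,1,1,1,1,1).

∂_2: C_2 → C_1 acts by ∂[p,q,r] = [q,r] − [p,r] + [p,q]. For instance
  ∂[1,2,3] = [2,3] − [1,3] + [1,2],
  ∂[4,5,9] = [5,9] − [4,9] + [4,5].
As a 23×12 matrix over Z this has rank 12, with invariant factors (1,1,1,1,1,1,1,1,1,1,1,1).

Now H_k = ker ∂_k / im ∂_{k+1}, so:

  H_0: rank C_0 − rank ∂_1 = 10 − 9 = 1, and the invariant factors of ∂_1 are all 1, so H_0 ≅ Z.

H_0 = Z.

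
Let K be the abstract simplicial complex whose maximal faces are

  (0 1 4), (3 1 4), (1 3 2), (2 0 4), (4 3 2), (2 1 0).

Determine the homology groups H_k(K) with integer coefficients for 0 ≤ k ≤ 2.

H_0 ≅ Z,  H_1 = 0,  H_2 ≅ Z.

Take the total order 0 < 1 < 2 < 3 < 4 on the vertex set. Then K (dimension 2) consists of the simplices:

  0-simplices (5): [0], [1], [2], [3], [4]
  1-simplices (9): [0,1], [0,2], [0,4], [1,2], [1,3], [1,4], [2,3], [2,4], [3,4]
  2-simplices (6): [0,1,2], [0,1,4], [0,2,4], [1,2,3], [1,3,4], [2,3,4]

so the chain groups are C_0 ≅ Z^5, C_1 ≅ Z^9, C_2 ≅ Z^6.

Boundary ∂_1: C_1 → C_0 sends each edge [p,q] (with p < q) to q − p. For instance
  ∂[3,4] = [4] − [3].
As a 5×9 matrix over Z this has rank 4, with invariant factors (1,1,1,1).

The boundary map ∂_2: C_2 → C_1 sends each 2-simplex [p,q,r] to [q,r] − [p,r] + [p,q]. For instance
  ∂[0,1,2] = [1,2] − [0,2] + [0,1],
  ∂[1,3,4] = [3,4] − [1,4] + [1,3].
As a 9×6 matrix over Z this has rank 5, with invariant factors (1,1,1,1,1).

From H_k ≅ ker(∂_k) / im(∂_{k+1}) we obtain:

  H_0: rank C_0 − rank ∂_1 = 5 − 4 = 1, and the invariant factors of ∂_1 are all 1, so H_0 ≅ Z.
  H_1: rank ker ∂_1 − rank ∂_2 = (9 − 4) − 5 = 0, and the invariant factors of ∂_2 are all 1, so H_1 ≅ 0.
  H_2: rank ker ∂_2 − rank ∂_3 = (6 − 5) − 0 = 1, and there is no ∂_3, so H_2 ≅ Z.

(K is a triangulation of the 2-sphere S^2.)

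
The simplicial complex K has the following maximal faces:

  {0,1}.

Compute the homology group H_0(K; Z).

H_0 ≅ Z.

Take the total order 0 < 1 on the vertex set. Then K (dimension 1) consists of the simplices:

  0-simplices (2): [0], [1]
  1-simplices (1): [0,1]

so the chain groups are C_0 ≅ Z^2, C_1 ≅ Z^1.

Boundary ∂_1: C_1 → C_0 sends each edge [p,q] (with p < q) to q − p.
The resulting 2×1 matrix has rank 1, and its Smith normal form has invariant factors (1).

Computing H_k = (kernel of ∂_k) / (image of ∂_{k+1}):

  H_0: rank C_0 − rank ∂_1 = 2 − 1 = 1, and the invariant factors of ∂_1 are all 1, so H_0 = Z.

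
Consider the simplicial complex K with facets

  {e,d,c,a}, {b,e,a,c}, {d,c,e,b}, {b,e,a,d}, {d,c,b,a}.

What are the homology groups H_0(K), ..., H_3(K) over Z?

We work with the vertex ordering a < b < c < d < e. The simplices of K, each written with vertices in increasing order, are:

  0-simplices (5): a, b, c, d, e
  1-simplices (10): ab, ac, ad, ae, bc, bd, be, cd, ce, de
  2-simplices (10): abc, abd, abe, acd, ace, ade, bcd, bce, bde, cde
  3-simplices (5): abcd, abce, abde, acde, bcde

giving chain groups C_0 ≅ Z^5, C_1 ≅ Z^10, C_2 ≅ Z^10, C_3 ≅ Z^5.

∂_1: C_1 → C_0 maps an edge to its endpoints' difference, ∂[p,q] = q − p. For instance
  ∂bd = d − b.
This gives a 5×10 integer matrix of rank 4; reducing to Smith normal form yields diagonal entries (1,1,1,1).

The boundary map ∂_2: C_2 → C_1 sends each 2-simplex [p,q,r] to [q,r] − [p,r] + [p,q]. For instance
  ∂bde = de − be + bd,
  ∂ade = de − ae + ad.
The resulting 10×10 matrix has rank 6, and its Smith normal form has invariant factors (1,1,1,1,1,1).

The boundary map ∂_3: C_3 → C_2 sends each 3-simplex σ to the alternating sum Σ_i (−1)^i (σ with its i-th vertex removed). For instance
  ∂acde = cde − ade + ace − acd,
  ∂bcde = cde − bde + bce − bcd.
The resulting 10×5 matrix has rank 4, and its Smith normal form has invariant factors (1,1,1,1).

From H_k ≅ ker(∂_k) / im(∂_{k+1}) we obtain:

  H_0: rank C_0 − rank ∂_1 = 5 − 4 = 1, and the invariant factors of ∂_1 are all 1, so H_0 ≅ Z.
  H_1: rank ker ∂_1 − rank ∂_2 = (10 − 4) − 6 = 0, and the invariant factors of ∂_2 are all 1, so H_1 ≅ 0.
  H_2: rank ker ∂_2 − rank ∂_3 = (10 − 6) − 4 = 0, and the invariant factors of ∂_3 are all 1, so H_2 ≅ 0.
  H_3: rank ker ∂_3 − rank ∂_4 = (5 − 4) − 0 = 1, and there is no ∂_4, so H_3 ≅ Z.

As a check, the Euler characteristic is 5 − 10 + 10 − 5 = 0, which agrees with 1 − 0 + 0 − 1 = 0.

H_0 ≅ Z,  H_1 = 0,  H_2 = 0,  H_3 ≅ Z.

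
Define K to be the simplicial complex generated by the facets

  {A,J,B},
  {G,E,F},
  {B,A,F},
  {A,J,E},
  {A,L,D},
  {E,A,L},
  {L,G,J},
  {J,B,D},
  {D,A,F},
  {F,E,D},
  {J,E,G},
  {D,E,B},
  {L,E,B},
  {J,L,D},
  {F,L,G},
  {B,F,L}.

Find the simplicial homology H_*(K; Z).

H_0 ≅ Z,  H_1 ≅ Z^2,  H_2 ≅ Z.

We work with the vertex ordering A < B < D < E < F < G < J < L. The simplices of K, each written with vertices in increasing order, are:

  0-simplices (8): A, B, D, E, F, G, J, L
  1-simplices (24): AB, AD, AE, AF, AJ, AL, BD, BE, BF, BJ, BL, DE, DF, DJ, DL, EF, EG, EJ, EL, FG, FL, GJ, GL, JL
  2-simplices (16): ABF, ABJ, ADF, ADL, AEJ, AEL, BDE, BDJ, BEL, BFL, DEF, DJL, EFG, EGJ, FGL, GJL

Hence C_0 ≅ Z^8, C_1 ≅ Z^24, C_2 ≅ Z^16.

∂_1: C_1 → C_0 maps an edge to its endpoints' difference, ∂[p,q] = q − p. For instance
  ∂FG = G − F.
As a 8×24 matrix over Z this has rank 7, with invariant factors (1,1,1,1,1,1,1).

The boundary map ∂_2: C_2 → C_1 acts by ∂[p,q,r] = [q,r] − [p,r] + [p,q]. For instance
  ∂AEJ = EJ − AJ + AE,
  ∂ADF = DF − AF + AD.
The 24×16 boundary matrix has rank 15 and Smith normal form diag(1,1,1,1,1,1,1,1,1,1,1,1,1,1,1).

Reading off H_k = ker ∂_k / im ∂_{k+1}:

  H_0: rank C_0 − rank ∂_1 = 8 − 7 = 1, and the invariant factors of ∂_1 are all 1, so H_0 ≅ Z.
  H_1: rank ker ∂_1 − rank ∂_2 = (24 − 7) − 15 = 2, and the invariant factors of ∂_2 are all 1, so H_1 ≅ Z^2.
  H_2: rank ker ∂_2 − rank ∂_3 = (16 − 15) − 0 = 1, and there is no ∂_3, so H_2 ≅ Z.

As a check, the Euler characteristic is 8 − 24 + 16 = 0, which agrees with 1 − 2 + 1 = 0.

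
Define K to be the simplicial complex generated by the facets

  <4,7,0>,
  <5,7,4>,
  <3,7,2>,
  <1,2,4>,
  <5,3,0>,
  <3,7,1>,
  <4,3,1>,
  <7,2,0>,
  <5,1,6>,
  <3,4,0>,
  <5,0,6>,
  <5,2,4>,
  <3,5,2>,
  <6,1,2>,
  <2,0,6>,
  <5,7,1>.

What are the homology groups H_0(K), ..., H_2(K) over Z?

H_0 ≅ Z,  H_1 ≅ Z^2,  H_2 ≅ Z.

Take the total order 0 < 1 < 2 < 3 < 4 < 5 < 6 < 7 on the vertex set. Then K (dimension 2) consists of the simplices:

  0-simplices (8): [0], [1], [2], [3], [4], [5], [6], [7]
  1-simplices (24): (24 of them)
  2-simplices (16): [0,2,6], [0,2,7], [0,3,4], [0,3,5], [0,4,7], [0,5,6], [1,2,4], [1,2,6], [1,3,4], [1,3,7], [1,5,6], [1,5,7], [2,3,5], [2,3,7], [2,4,5], [4,5,7]

so the chain groups are C_0 ≅ Z^8, C_1 ≅ Z^24, C_2 ≅ Z^16.

∂_1: C_1 → C_0 sends each edge [p,q] (with p < q) to q − p. For instance
  ∂[2,7] = [7] − [2].
The resulting 8×24 matrix has rank 7, and its Smith normal form has invariant factors (1,1,1,1,1,1,1).

Boundary ∂_2: C_2 → C_1 acts by ∂[p,q,r] = [q,r] − [p,r] + [p,q]. For instance
  ∂[2,3,7] = [3,7] − [2,7] + [2,3],
  ∂[0,5,6] = [5,6] − [0,6] + [0,5].
As a 24×16 matrix over Z this has rank 15, with invariant factors (1,1,1,1,1,1,1,1,1,1,1,1,1,1,1).

From H_k ≅ ker(∂_k) / im(∂_{k+1}) we obtain:

  H_0: rank C_0 − rank ∂_1 = 8 − 7 = 1, and the invariant factors of ∂_1 are all 1, so H_0 = Z.
  H_1: rank ker ∂_1 − rank ∂_2 = (24 − 7) − 15 = 2, and the invariant factors of ∂_2 are all 1, so H_1 = Z^2.
  H_2: rank ker ∂_2 − rank ∂_3 = (16 − 15) − 0 = 1, and there is no ∂_3, so H_2 = Z.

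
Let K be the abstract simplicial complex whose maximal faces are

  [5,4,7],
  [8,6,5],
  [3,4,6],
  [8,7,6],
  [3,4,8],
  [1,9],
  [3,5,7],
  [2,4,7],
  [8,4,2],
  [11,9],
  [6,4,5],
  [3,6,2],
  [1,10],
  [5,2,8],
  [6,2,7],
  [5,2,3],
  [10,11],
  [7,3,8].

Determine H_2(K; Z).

H_2 ≅ Z.

Order the vertices as 1 < 2 < 3 < 4 < 5 < 6 < 7 < 8 < 9 < 10 < 11. Listing each simplex with vertices in this order, K has dimension 2 with simplices:

  0-simplices (11): [1], [2], [3], [4], [5], [6], [7], [8], [9], [10], [11]
  1-simplices (25): (25 of them)
  2-simplices (14): [2,3,5], [2,3,6], [2,4,7], [2,4,8], [2,5,8], [2,6,7], [3,4,6], [3,4,8], [3,5,7], [3,7,8], [4,5,6], [4,5,7], [5,6,8], [6,7,8]

Hence C_0 ≅ Z^11, C_1 ≅ Z^25, C_2 ≅ Z^14.

∂_1: C_1 → C_0 maps an edge to its endpoints' difference, ∂[p,q] = q − p. For instance
  ∂[1,10] = [10] − [1].
This gives a 11×25 integer matrix of rank 9; reducing to Smith normal form yields diagonal entries (1,1,1,1,1,1,1,1,1).

Boundary ∂_2: C_2 → C_1 sends each 2-simplex [p,q,r] to [q,r] − [p,r] + [p,q]. For instance
  ∂[3,7,8] = [7,8] − [3,8] + [3,7],
  ∂[2,6,7] = [6,7] − [2,7] + [2,6].
This gives a 25×14 integer matrix of rank 13; reducing to Smith normal form yields diagonal entries (1,1,1,1,1,1,1,1,1,1,1,1,1).

Reading off H_k = ker ∂_k / im ∂_{k+1}:

  H_2: rank ker ∂_2 − rank ∂_3 = (14 − 13) − 0 = 1, and there is no ∂_3, so H_2 ≅ Z.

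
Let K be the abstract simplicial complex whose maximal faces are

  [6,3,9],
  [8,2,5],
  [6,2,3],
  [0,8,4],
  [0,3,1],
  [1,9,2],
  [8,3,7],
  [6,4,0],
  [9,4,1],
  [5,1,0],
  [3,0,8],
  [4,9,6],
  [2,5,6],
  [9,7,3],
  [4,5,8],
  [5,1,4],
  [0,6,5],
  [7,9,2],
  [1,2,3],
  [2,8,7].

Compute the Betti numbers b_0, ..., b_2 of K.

b_0 = 1, b_1 = 1, b_2 = 0.

We work with the vertex ordering 0 < 1 < 2 < 3 < 4 < 5 < 6 < 7 < 8 < 9. The simplices of K, each written with vertices in increasing order, are:

  0-simplices (10): [0], [1], [2], [3], [4], [5], [6], [7], [8], [9]
  1-simplices (30): (30 of them)
  2-simplices (20): (20 of them)

giving chain groups C_0 ≅ Z^10, C_1 ≅ Z^30, C_2 ≅ Z^20.

∂_1: C_1 → C_0 is given by ∂[p,q] = [q] − [p]. For instance
  ∂[5,6] = [6] − [5].
As a 10×30 matrix over Z this has rank 9, with invariant factors (1,1,1,1,1,1,1,1,1).

Boundary ∂_2: C_2 → C_1 acts by ∂[p,q,r] = [q,r] − [p,r] + [p,q]. For instance
  ∂[1,4,5] = [4,5] − [1,5] + [1,4],
  ∂[2,7,9] = [7,9] − [2,9] + [2,7].
As a 30×20 matrix over Z this has rank 20, with invariant factors (1,1,1,1,1,1,1,1,1,1,1,1,1,1,1,1,1,1,1,2).

Computing H_k = (kernel of ∂_k) / (image of ∂_{k+1}):

  H_0: rank C_0 − rank ∂_1 = 10 − 9 = 1, and the invariant factors of ∂_1 are all 1, so H_0 ≅ Z.
  H_1: rank ker ∂_1 − rank ∂_2 = (30 − 9) − 20 = 1, and ∂_2 has invariant factor 2 > 1, so H_1 ≅ Z ⊕ Z/2Z.
  H_2: rank ker ∂_2 − rank ∂_3 = (20 − 20) − 0 = 0, and there is no ∂_3, so H_2 ≅ 0.

Hence the Betti numbers are b_0 = 1, b_1 = 1, b_2 = 0.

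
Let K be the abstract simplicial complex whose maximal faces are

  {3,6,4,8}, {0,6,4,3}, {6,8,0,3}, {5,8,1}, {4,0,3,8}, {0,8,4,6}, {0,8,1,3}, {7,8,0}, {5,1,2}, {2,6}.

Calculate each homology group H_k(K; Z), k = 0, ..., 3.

H_0 ≅ Z,  H_1 ≅ Z,  H_2 = 0,  H_3 ≅ Z.

We work with the vertex ordering 0 < 1 < 2 < 3 < 4 < 5 < 6 < 7 < 8. The simplices of K, each written with vertices in increasing order, are:

  0-simplices (9): [0], [1], [2], [3], [4], [5], [6], [7], [8]
  1-simplices (20): [0,1], [0,3], [0,4], [0,6], [0,7], [0,8], [1,2], [1,3], [1,5], [1,8], [2,5], [2,6], [3,4], [3,6], [3,8], [4,6], [4,8], [5,8], [6,8], [7,8]
  2-simplices (16): [0,1,3], [0,1,8], [0,3,4], [0,3,6], [0,3,8], [0,4,6], [0,4,8], [0,6,8], [0,7,8], [1,2,5], [1,3,8], [1,5,8], [3,4,6], [3,4,8], [3,6,8], [4,6,8]
  3-simplices (6): [0,1,3,8], [0,3,4,6], [0,3,4,8], [0,3,6,8], [0,4,6,8], [3,4,6,8]

giving chain groups C_0 ≅ Z^9, C_1 ≅ Z^20, C_2 ≅ Z^16, C_3 ≅ Z^6.

∂_1: C_1 → C_0 maps an edge to its endpoints' difference, ∂[p,q] = q − p. For instance
  ∂[3,4] = [4] − [3].
The resulting 9×20 matrix has rank 8, and its Smith normal form has invariant factors (1,1,1,1,1,1,1,1).

The boundary map ∂_2: C_2 → C_1 sends each 2-simplex [p,q,r] to [q,r] − [p,r] + [p,q]. For instance
  ∂[4,6,8] = [6,8] − [4,8] + [4,6],
  ∂[1,5,8] = [5,8] − [1,8] + [1,5].
The 20×16 boundary matrix has rank 11 and Smith normal form diag(1,1,1,1,1,1,1,1,1,1,1).

The boundary map ∂_3: C_3 → C_2 sends each 3-simplex σ to the alternating sum Σ_i (−1)^i (σ with its i-th vertex removed). For instance
  ∂[0,1,3,8] = [1,3,8] − [0,3,8] + [0,1,8] − [0,1,3],
  ∂[3,4,6,8] = [4,6,8] − [3,6,8] + [3,4,8] − [3,4,6].
The resulting 16×6 matrix has rank 5, and its Smith normal form has invariant factors (1,1,1,1,1).

Now H_k = ker ∂_k / im ∂_{k+1}, so:

  H_0: rank C_0 − rank ∂_1 = 9 − 8 = 1, and the invariant factors of ∂_1 are all 1, so H_0 ≅ Z.
  H_1: rank ker ∂_1 − rank ∂_2 = (20 − 8) − 11 = 1, and the invariant factors of ∂_2 are all 1, so H_1 ≅ Z.
  H_2: rank ker ∂_2 − rank ∂_3 = (16 − 11) − 5 = 0, and the invariant factors of ∂_3 are all 1, so H_2 ≅ 0.
  H_3: rank ker ∂_3 − rank ∂_4 = (6 − 5) − 0 = 1, and there is no ∂_4, so H_3 ≅ Z.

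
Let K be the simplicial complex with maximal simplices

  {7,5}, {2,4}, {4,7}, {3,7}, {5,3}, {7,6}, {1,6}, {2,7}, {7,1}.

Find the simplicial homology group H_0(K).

Fix the vertex order 1 < 2 < 3 < 4 < 5 < 6 < 7 and write every simplex with vertices in increasing order. Then dim K = 1 and the simplices of K are:

  0-simplices (7): [1], [2], [3], [4], [5], [6], [7]
  1-simplices (9): [1,6], [1,7], [2,4], [2,7], [3,5], [3,7], [4,7], [5,7], [6,7]

giving chain groups C_0 ≅ Z^7, C_1 ≅ Z^9.

Boundary ∂_1: C_1 → C_0 maps an edge to its endpoints' difference, ∂[p,q] = q − p.
The resulting 7×9 matrix has rank 6, and its Smith normal form has invariant factors (1,1,1,1,1,1).

From H_k ≅ ker(∂_k) / im(∂_{k+1}) we obtain:

  H_0: rank C_0 − rank ∂_1 = 7 − 6 = 1, and the invariant factors of ∂_1 are all 1, so H_0 = Z.

H_0 = Z.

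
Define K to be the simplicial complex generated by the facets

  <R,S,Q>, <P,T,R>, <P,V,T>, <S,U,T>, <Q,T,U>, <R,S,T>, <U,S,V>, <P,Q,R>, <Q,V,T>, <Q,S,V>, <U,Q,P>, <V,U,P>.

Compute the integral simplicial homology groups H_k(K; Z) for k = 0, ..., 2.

H_0 = Z,  H_1 = Z/2,  H_2 = 0.

Order the vertices as P < Q < R < S < T < U < V. Listing each simplex with vertices in this order, K has dimension 2 with simplices:

  0-simplices (7): P, Q, R, S, T, U, V
  1-simplices (18): PQ, PR, PT, PU, PV, QR, QS, QT, QU, QV, RS, RT, ST, SU, SV, TU, TV, UV
  2-simplices (12): PQR, PQU, PRT, PTV, PUV, QRS, QSV, QTU, QTV, RST, STU, SUV

so the chain groups are C_0 ≅ Z^7, C_1 ≅ Z^18, C_2 ≅ Z^12.

The boundary map ∂_1: C_1 → C_0 maps an edge to its endpoints' difference, ∂[p,q] = q − p.
This gives a 7×18 integer matrix of rank 6; reducing to Smith normal form yields diagonal entries (1,1,1,1,1,1).

Boundary ∂_2: C_2 → C_1 acts by ∂[p,q,r] = [q,r] − [p,r] + [p,q]. For instance
  ∂PTV = TV − PV + PT,
  ∂PRT = RT − PT + PR.
The 18×12 boundary matrix has rank 12 and Smith normal form diag(1,1,1,1,1,1,1,1,1,1,1,2).

Computing H_k = (kernel of ∂_k) / (image of ∂_{k+1}):

  H_0: rank C_0 − rank ∂_1 = 7 − 6 = 1, and the invariant factors of ∂_1 are all 1, so H_0 = Z.
  H_1: rank ker ∂_1 − rank ∂_2 = (18 − 6) − 12 = 0, and ∂_2 has invariant factor 2 > 1, so H_1 = Z/2.
  H_2: rank ker ∂_2 − rank ∂_3 = (12 − 12) − 0 = 0, and there is no ∂_3, so H_2 = 0.

As a check, the Euler characteristic is 7 − 18 + 12 = 1, which agrees with 1 − 0 + 0 = 1.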